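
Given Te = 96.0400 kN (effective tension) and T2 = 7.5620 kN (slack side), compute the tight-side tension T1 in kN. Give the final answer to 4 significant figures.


T1 = Te + T2 = 96.0400 + 7.5620
T1 = 103.6 kN


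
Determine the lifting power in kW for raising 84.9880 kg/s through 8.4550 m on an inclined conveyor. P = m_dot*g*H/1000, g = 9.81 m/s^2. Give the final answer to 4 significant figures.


P = 84.9880 * 9.81 * 8.4550 / 1000
P = 7.049 kW


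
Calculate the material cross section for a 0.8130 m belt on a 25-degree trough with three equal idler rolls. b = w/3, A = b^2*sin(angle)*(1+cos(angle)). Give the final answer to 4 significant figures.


b = 0.8130/3 = 0.271 m
A = 0.271^2 * sin(25 deg) * (1 + cos(25 deg))
A = 0.05917 m^2


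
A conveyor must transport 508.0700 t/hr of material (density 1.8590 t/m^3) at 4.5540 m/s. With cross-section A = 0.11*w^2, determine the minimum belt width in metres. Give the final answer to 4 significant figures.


A_req = 508.0700 / (4.5540 * 1.8590 * 3600) = 0.0166705 m^2
w = sqrt(0.0166705 / 0.11)
w = 0.3893 m


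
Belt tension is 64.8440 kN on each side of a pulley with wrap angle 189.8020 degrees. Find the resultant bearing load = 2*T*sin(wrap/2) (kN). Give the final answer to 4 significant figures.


F = 2 * 64.8440 * sin(189.8020/2 deg)
F = 129.2 kN


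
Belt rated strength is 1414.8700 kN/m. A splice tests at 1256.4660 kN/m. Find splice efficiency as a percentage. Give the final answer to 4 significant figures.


Eff = 1256.4660 / 1414.8700 * 100
Eff = 88.80 %


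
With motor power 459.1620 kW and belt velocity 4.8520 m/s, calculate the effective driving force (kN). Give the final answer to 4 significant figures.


Te = P / v = 459.1620 / 4.8520
Te = 94.63 kN


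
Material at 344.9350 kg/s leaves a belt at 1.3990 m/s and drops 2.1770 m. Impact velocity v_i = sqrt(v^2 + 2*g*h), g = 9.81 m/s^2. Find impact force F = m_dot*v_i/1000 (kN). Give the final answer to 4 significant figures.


v_i = sqrt(1.3990^2 + 2*9.81*2.1770) = 6.68356 m/s
F = 344.9350 * 6.68356 / 1000
F = 2.305 kN


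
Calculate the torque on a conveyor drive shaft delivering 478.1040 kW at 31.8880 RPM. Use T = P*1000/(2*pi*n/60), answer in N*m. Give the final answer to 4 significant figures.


omega = 2*pi*31.8880/60 = 3.3393 rad/s
T = 478.1040*1000 / 3.3393
T = 143200 N*m


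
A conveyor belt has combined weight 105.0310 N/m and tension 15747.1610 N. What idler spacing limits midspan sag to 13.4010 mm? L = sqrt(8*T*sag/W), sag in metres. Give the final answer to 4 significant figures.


sag = 13.4010/1000 = 0.013401 m
L = sqrt(8 * 15747.1610 * 0.013401 / 105.0310)
L = 4.009 m


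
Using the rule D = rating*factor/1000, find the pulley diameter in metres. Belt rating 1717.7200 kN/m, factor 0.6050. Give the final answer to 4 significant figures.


D = 1717.7200 * 0.6050 / 1000
D = 1.039 m


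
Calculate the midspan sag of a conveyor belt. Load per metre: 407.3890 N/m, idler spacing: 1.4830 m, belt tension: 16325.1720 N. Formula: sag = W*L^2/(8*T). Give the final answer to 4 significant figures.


sag = 407.3890 * 1.4830^2 / (8 * 16325.1720)
sag = 0.006860 m


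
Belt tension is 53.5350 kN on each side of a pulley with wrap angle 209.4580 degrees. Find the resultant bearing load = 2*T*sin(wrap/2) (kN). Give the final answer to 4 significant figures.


F = 2 * 53.5350 * sin(209.4580/2 deg)
F = 103.6 kN


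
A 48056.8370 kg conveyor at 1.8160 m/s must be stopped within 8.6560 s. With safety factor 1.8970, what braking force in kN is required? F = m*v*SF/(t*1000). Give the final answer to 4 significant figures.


F = 48056.8370 * 1.8160 / 8.6560 * 1.8970 / 1000
F = 19.13 kN


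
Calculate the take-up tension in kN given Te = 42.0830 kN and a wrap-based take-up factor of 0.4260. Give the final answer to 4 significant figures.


T_tu = 42.0830 * 0.4260
T_tu = 17.93 kN


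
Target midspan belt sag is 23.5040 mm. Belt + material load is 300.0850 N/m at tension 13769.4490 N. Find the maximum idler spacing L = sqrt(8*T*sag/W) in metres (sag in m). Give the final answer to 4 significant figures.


sag = 23.5040/1000 = 0.023504 m
L = sqrt(8 * 13769.4490 * 0.023504 / 300.0850)
L = 2.937 m


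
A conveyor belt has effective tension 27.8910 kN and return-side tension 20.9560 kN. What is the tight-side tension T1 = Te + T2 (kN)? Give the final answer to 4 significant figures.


T1 = Te + T2 = 27.8910 + 20.9560
T1 = 48.85 kN


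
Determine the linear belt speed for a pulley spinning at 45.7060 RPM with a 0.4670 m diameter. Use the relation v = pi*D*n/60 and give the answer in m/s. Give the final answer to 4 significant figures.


v = pi * 0.4670 * 45.7060 / 60
v = 1.118 m/s


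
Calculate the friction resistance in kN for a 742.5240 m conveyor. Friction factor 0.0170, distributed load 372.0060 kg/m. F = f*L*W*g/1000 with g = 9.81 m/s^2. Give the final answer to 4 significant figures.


F = 0.0170 * 742.5240 * 372.0060 * 9.81 / 1000
F = 46.07 kN


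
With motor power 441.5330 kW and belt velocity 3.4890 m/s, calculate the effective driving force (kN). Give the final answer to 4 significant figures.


Te = P / v = 441.5330 / 3.4890
Te = 126.6 kN


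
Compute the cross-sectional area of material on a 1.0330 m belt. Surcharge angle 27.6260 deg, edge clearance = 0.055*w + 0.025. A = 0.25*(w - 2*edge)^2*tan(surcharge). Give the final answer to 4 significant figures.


edge = 0.055*1.0330 + 0.025 = 0.081815 m
ew = 1.0330 - 2*0.081815 = 0.86937 m
A = 0.25 * 0.86937^2 * tan(27.6260 deg)
A = 0.09889 m^2


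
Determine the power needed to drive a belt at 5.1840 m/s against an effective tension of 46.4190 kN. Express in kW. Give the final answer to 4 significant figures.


P = Te * v = 46.4190 * 5.1840
P = 240.6 kW


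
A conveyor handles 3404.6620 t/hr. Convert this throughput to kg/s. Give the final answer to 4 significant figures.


m_dot = 3404.6620 * 1000 / 3600
m_dot = 945.7 kg/s


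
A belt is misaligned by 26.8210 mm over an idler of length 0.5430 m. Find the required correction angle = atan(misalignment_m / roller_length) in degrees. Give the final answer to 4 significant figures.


misalign_m = 26.8210 / 1000 = 0.026821 m
angle = atan(0.026821 / 0.5430)
angle = 2.828 deg


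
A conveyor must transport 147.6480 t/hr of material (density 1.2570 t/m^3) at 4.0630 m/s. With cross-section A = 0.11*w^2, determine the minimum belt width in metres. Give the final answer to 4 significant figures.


A_req = 147.6480 / (4.0630 * 1.2570 * 3600) = 0.00803051 m^2
w = sqrt(0.00803051 / 0.11)
w = 0.2702 m


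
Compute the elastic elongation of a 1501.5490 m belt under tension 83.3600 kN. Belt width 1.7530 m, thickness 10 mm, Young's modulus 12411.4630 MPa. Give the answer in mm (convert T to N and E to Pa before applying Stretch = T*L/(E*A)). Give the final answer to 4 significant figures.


A = 1.7530 * 0.01 = 0.01753 m^2
Stretch = 83.3600*1000 * 1501.5490 / (12411.4630e6 * 0.01753) * 1000
Stretch = 575.3 mm


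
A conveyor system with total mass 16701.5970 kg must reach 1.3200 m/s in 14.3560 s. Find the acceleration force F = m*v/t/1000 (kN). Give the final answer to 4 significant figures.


F = 16701.5970 * 1.3200 / 14.3560 / 1000
F = 1.536 kN


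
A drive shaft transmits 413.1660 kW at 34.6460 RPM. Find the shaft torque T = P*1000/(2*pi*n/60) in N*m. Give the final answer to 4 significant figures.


omega = 2*pi*34.6460/60 = 3.62812 rad/s
T = 413.1660*1000 / 3.62812
T = 113900 N*m


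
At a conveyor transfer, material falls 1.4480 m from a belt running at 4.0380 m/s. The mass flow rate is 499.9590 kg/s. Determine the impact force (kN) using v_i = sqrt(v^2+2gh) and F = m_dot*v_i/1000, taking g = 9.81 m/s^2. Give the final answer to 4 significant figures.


v_i = sqrt(4.0380^2 + 2*9.81*1.4480) = 6.68694 m/s
F = 499.9590 * 6.68694 / 1000
F = 3.343 kN


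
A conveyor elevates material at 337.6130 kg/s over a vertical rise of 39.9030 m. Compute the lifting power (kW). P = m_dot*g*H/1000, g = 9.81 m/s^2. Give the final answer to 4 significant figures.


P = 337.6130 * 9.81 * 39.9030 / 1000
P = 132.2 kW


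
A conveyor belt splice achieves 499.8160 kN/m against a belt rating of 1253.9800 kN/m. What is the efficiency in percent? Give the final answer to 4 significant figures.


Eff = 499.8160 / 1253.9800 * 100
Eff = 39.86 %


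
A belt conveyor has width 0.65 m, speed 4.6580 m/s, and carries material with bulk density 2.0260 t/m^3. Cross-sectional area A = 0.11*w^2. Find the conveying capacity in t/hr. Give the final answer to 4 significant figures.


A = 0.11 * 0.65^2 = 0.046475 m^2
C = 0.046475 * 4.6580 * 2.0260 * 3600
C = 1579 t/hr


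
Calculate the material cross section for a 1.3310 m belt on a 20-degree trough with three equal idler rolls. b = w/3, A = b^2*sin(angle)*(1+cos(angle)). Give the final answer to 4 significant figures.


b = 1.3310/3 = 0.443667 m
A = 0.443667^2 * sin(20 deg) * (1 + cos(20 deg))
A = 0.1306 m^2


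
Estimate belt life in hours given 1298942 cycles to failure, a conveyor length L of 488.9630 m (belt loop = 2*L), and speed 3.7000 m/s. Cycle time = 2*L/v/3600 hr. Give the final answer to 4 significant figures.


cycle_time = 2 * 488.9630 / 3.7000 / 3600 = 0.0734179 hr
life = 1298942 * 0.0734179 = 95370 hours


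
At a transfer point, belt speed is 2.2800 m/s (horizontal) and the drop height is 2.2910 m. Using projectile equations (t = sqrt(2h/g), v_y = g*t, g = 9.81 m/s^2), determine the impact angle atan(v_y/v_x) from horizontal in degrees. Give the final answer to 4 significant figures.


t = sqrt(2*2.2910/9.81) = 0.683428 s
v_y = 9.81 * 0.683428 = 6.70443 m/s
angle = atan(6.70443 / 2.2800) = 71.22 deg


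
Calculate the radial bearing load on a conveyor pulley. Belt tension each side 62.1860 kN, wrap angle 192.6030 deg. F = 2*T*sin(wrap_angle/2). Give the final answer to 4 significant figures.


F = 2 * 62.1860 * sin(192.6030/2 deg)
F = 123.6 kN


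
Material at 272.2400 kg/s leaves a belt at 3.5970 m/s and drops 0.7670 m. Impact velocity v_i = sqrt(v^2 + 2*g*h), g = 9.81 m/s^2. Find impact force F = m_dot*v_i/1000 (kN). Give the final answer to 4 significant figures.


v_i = sqrt(3.5970^2 + 2*9.81*0.7670) = 5.29027 m/s
F = 272.2400 * 5.29027 / 1000
F = 1.440 kN


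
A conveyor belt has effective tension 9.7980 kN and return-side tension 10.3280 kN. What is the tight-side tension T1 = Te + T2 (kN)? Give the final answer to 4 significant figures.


T1 = Te + T2 = 9.7980 + 10.3280
T1 = 20.13 kN


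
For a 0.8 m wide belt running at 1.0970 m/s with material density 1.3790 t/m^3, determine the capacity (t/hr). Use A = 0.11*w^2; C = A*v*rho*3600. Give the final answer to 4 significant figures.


A = 0.11 * 0.8^2 = 0.0704 m^2
C = 0.0704 * 1.0970 * 1.3790 * 3600
C = 383.4 t/hr


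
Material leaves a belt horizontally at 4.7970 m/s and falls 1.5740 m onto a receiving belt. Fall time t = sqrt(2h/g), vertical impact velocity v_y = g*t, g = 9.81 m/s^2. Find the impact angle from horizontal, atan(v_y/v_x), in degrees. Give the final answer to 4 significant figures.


t = sqrt(2*1.5740/9.81) = 0.566478 s
v_y = 9.81 * 0.566478 = 5.55715 m/s
angle = atan(5.55715 / 4.7970) = 49.20 deg


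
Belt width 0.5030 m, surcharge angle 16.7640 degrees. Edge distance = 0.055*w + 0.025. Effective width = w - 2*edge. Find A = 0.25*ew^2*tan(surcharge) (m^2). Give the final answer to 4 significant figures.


edge = 0.055*0.5030 + 0.025 = 0.052665 m
ew = 0.5030 - 2*0.052665 = 0.39767 m
A = 0.25 * 0.39767^2 * tan(16.7640 deg)
A = 0.01191 m^2


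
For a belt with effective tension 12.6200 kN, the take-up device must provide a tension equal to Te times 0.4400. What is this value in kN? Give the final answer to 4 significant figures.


T_tu = 12.6200 * 0.4400
T_tu = 5.553 kN


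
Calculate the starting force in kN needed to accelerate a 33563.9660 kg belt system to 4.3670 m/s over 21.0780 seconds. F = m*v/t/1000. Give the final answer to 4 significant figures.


F = 33563.9660 * 4.3670 / 21.0780 / 1000
F = 6.954 kN


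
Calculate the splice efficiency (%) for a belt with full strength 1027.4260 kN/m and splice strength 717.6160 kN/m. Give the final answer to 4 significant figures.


Eff = 717.6160 / 1027.4260 * 100
Eff = 69.85 %


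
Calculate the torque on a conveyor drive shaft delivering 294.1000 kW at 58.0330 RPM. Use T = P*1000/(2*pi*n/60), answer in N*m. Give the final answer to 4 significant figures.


omega = 2*pi*58.0330/60 = 6.0772 rad/s
T = 294.1000*1000 / 6.0772
T = 48390 N*m


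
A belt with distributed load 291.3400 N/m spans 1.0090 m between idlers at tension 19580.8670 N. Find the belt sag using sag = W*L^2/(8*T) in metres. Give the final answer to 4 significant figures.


sag = 291.3400 * 1.0090^2 / (8 * 19580.8670)
sag = 0.001893 m


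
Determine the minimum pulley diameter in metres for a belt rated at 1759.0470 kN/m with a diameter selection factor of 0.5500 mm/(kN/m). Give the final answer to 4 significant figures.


D = 1759.0470 * 0.5500 / 1000
D = 0.9675 m


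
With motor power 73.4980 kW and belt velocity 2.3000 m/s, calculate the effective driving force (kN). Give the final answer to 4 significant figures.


Te = P / v = 73.4980 / 2.3000
Te = 31.96 kN


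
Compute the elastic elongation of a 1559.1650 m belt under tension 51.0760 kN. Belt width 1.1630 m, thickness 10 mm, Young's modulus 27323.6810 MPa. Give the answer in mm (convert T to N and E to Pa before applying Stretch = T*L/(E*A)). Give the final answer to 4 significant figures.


A = 1.1630 * 0.01 = 0.01163 m^2
Stretch = 51.0760*1000 * 1559.1650 / (27323.6810e6 * 0.01163) * 1000
Stretch = 250.6 mm


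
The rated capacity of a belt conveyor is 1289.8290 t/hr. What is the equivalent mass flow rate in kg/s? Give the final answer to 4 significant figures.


m_dot = 1289.8290 * 1000 / 3600
m_dot = 358.3 kg/s


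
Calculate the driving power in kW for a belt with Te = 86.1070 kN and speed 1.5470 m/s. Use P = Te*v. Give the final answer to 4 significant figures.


P = Te * v = 86.1070 * 1.5470
P = 133.2 kW


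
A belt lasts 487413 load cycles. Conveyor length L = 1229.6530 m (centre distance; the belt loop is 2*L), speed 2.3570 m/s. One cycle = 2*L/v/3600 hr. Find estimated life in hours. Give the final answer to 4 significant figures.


cycle_time = 2 * 1229.6530 / 2.3570 / 3600 = 0.289835 hr
life = 487413 * 0.289835 = 141300 hours


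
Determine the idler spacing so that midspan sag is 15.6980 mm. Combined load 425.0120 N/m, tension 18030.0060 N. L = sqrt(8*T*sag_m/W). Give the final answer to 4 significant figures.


sag = 15.6980/1000 = 0.015698 m
L = sqrt(8 * 18030.0060 * 0.015698 / 425.0120)
L = 2.308 m


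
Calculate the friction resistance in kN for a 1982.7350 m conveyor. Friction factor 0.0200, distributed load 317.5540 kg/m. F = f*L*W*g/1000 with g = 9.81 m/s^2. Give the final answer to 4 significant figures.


F = 0.0200 * 1982.7350 * 317.5540 * 9.81 / 1000
F = 123.5 kN


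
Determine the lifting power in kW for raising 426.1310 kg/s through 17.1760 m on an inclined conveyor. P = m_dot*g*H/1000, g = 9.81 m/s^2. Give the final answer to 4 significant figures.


P = 426.1310 * 9.81 * 17.1760 / 1000
P = 71.80 kW


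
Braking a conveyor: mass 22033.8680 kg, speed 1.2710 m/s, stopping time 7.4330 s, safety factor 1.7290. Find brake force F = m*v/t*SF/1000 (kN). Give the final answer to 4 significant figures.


F = 22033.8680 * 1.2710 / 7.4330 * 1.7290 / 1000
F = 6.514 kN


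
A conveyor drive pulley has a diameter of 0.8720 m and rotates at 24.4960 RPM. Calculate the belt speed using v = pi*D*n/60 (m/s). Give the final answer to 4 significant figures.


v = pi * 0.8720 * 24.4960 / 60
v = 1.118 m/s


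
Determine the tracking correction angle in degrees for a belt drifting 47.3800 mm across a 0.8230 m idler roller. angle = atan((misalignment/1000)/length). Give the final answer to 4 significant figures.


misalign_m = 47.3800 / 1000 = 0.047380 m
angle = atan(0.047380 / 0.8230)
angle = 3.295 deg


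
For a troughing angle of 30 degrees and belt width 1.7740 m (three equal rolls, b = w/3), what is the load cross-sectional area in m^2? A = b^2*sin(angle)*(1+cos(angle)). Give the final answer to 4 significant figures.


b = 1.7740/3 = 0.591333 m
A = 0.591333^2 * sin(30 deg) * (1 + cos(30 deg))
A = 0.3263 m^2


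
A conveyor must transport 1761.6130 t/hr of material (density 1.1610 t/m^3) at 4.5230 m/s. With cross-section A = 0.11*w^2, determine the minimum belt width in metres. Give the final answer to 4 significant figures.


A_req = 1761.6130 / (4.5230 * 1.1610 * 3600) = 0.0931857 m^2
w = sqrt(0.0931857 / 0.11)
w = 0.9204 m


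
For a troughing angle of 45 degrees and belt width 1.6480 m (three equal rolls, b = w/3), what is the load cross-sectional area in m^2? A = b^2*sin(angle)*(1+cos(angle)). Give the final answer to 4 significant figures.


b = 1.6480/3 = 0.549333 m
A = 0.549333^2 * sin(45 deg) * (1 + cos(45 deg))
A = 0.3643 m^2


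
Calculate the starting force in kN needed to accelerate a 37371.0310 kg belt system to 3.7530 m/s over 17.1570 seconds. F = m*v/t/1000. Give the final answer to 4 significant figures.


F = 37371.0310 * 3.7530 / 17.1570 / 1000
F = 8.175 kN


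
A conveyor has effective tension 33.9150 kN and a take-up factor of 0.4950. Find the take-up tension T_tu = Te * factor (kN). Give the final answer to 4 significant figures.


T_tu = 33.9150 * 0.4950
T_tu = 16.79 kN


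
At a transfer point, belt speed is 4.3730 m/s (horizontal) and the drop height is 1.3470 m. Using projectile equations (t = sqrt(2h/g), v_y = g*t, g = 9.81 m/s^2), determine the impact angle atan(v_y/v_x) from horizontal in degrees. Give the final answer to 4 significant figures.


t = sqrt(2*1.3470/9.81) = 0.52404 s
v_y = 9.81 * 0.52404 = 5.14083 m/s
angle = atan(5.14083 / 4.3730) = 49.61 deg


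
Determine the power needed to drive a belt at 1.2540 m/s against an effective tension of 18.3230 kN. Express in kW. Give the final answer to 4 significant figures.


P = Te * v = 18.3230 * 1.2540
P = 22.98 kW


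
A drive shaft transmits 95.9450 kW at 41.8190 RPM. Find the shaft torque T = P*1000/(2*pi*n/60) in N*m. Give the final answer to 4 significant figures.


omega = 2*pi*41.8190/60 = 4.37928 rad/s
T = 95.9450*1000 / 4.37928
T = 21910 N*m


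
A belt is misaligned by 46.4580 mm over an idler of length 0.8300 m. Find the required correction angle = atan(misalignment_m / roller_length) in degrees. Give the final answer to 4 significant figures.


misalign_m = 46.4580 / 1000 = 0.046458 m
angle = atan(0.046458 / 0.8300)
angle = 3.204 deg


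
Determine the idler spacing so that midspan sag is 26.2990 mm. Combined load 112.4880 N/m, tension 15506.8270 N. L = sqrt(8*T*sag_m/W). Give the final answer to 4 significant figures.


sag = 26.2990/1000 = 0.026299 m
L = sqrt(8 * 15506.8270 * 0.026299 / 112.4880)
L = 5.385 m


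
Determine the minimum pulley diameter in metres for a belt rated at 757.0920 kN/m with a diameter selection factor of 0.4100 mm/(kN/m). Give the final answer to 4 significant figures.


D = 757.0920 * 0.4100 / 1000
D = 0.3104 m


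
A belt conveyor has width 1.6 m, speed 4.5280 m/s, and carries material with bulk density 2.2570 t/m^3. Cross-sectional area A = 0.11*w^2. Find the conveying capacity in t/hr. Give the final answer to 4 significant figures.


A = 0.11 * 1.6^2 = 0.2816 m^2
C = 0.2816 * 4.5280 * 2.2570 * 3600
C = 10360 t/hr


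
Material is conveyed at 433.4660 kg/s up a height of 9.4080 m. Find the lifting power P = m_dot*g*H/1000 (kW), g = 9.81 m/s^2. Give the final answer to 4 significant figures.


P = 433.4660 * 9.81 * 9.4080 / 1000
P = 40.01 kW


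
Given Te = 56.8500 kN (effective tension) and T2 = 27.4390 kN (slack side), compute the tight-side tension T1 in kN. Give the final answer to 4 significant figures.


T1 = Te + T2 = 56.8500 + 27.4390
T1 = 84.29 kN


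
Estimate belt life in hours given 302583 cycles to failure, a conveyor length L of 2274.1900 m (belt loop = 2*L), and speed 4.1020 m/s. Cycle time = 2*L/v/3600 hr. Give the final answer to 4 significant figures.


cycle_time = 2 * 2274.1900 / 4.1020 / 3600 = 0.308006 hr
life = 302583 * 0.308006 = 93200 hours


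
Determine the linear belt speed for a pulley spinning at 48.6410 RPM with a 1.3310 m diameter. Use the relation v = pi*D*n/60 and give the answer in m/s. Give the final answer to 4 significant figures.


v = pi * 1.3310 * 48.6410 / 60
v = 3.390 m/s


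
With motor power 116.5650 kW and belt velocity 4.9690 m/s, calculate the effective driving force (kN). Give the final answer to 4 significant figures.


Te = P / v = 116.5650 / 4.9690
Te = 23.46 kN


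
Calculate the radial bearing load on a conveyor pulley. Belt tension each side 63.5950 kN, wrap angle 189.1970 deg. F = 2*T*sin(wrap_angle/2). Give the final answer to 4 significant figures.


F = 2 * 63.5950 * sin(189.1970/2 deg)
F = 126.8 kN


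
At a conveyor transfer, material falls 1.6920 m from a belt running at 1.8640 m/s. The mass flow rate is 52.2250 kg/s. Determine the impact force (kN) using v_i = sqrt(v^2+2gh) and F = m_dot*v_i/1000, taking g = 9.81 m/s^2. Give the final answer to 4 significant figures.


v_i = sqrt(1.8640^2 + 2*9.81*1.6920) = 6.0557 m/s
F = 52.2250 * 6.0557 / 1000
F = 0.3163 kN


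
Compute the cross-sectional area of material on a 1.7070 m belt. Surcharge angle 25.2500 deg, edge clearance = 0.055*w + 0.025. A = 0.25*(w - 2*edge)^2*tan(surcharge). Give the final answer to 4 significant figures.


edge = 0.055*1.7070 + 0.025 = 0.118885 m
ew = 1.7070 - 2*0.118885 = 1.46923 m
A = 0.25 * 1.46923^2 * tan(25.2500 deg)
A = 0.2545 m^2


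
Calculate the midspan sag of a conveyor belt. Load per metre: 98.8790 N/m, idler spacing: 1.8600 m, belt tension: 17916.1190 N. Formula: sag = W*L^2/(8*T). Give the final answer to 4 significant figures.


sag = 98.8790 * 1.8600^2 / (8 * 17916.1190)
sag = 0.002387 m


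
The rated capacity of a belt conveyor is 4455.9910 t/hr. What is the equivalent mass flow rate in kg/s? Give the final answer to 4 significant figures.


m_dot = 4455.9910 * 1000 / 3600
m_dot = 1238 kg/s


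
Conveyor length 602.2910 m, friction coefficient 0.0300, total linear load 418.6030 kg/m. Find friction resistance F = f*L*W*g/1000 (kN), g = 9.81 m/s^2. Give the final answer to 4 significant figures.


F = 0.0300 * 602.2910 * 418.6030 * 9.81 / 1000
F = 74.20 kN


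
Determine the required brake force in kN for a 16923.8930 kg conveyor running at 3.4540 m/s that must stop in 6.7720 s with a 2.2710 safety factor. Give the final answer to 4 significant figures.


F = 16923.8930 * 3.4540 / 6.7720 * 2.2710 / 1000
F = 19.60 kN


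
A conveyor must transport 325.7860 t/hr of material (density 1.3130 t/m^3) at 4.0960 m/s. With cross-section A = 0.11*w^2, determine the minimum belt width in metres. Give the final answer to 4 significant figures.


A_req = 325.7860 / (4.0960 * 1.3130 * 3600) = 0.0168269 m^2
w = sqrt(0.0168269 / 0.11)
w = 0.3911 m


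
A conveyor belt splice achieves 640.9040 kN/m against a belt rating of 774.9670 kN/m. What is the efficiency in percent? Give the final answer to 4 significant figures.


Eff = 640.9040 / 774.9670 * 100
Eff = 82.70 %


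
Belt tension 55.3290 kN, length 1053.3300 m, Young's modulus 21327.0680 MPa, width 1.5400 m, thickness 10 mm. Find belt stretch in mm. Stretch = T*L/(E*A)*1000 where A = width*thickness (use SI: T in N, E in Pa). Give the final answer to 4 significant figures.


A = 1.5400 * 0.01 = 0.01540 m^2
Stretch = 55.3290*1000 * 1053.3300 / (21327.0680e6 * 0.01540) * 1000
Stretch = 177.4 mm


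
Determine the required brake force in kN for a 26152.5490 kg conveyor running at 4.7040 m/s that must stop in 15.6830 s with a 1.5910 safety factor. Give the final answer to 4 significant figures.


F = 26152.5490 * 4.7040 / 15.6830 * 1.5910 / 1000
F = 12.48 kN


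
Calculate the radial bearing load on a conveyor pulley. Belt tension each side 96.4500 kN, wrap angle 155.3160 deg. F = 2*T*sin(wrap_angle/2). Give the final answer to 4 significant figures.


F = 2 * 96.4500 * sin(155.3160/2 deg)
F = 188.4 kN


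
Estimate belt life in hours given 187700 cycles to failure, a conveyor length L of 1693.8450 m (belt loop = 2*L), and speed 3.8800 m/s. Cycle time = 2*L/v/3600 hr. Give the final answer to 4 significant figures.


cycle_time = 2 * 1693.8450 / 3.8800 / 3600 = 0.242532 hr
life = 187700 * 0.242532 = 45520 hours


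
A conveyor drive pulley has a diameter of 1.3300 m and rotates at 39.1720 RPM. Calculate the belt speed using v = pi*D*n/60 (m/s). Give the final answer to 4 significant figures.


v = pi * 1.3300 * 39.1720 / 60
v = 2.728 m/s


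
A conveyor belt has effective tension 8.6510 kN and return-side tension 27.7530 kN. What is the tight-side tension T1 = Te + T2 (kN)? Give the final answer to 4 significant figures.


T1 = Te + T2 = 8.6510 + 27.7530
T1 = 36.40 kN


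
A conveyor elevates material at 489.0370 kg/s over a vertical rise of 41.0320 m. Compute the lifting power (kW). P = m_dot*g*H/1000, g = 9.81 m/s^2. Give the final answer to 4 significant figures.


P = 489.0370 * 9.81 * 41.0320 / 1000
P = 196.8 kW


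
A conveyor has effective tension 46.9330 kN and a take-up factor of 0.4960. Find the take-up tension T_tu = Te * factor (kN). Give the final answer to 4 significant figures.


T_tu = 46.9330 * 0.4960
T_tu = 23.28 kN


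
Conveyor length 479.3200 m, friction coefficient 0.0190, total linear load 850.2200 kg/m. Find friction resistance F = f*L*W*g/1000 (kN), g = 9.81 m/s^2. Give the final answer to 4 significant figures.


F = 0.0190 * 479.3200 * 850.2200 * 9.81 / 1000
F = 75.96 kN


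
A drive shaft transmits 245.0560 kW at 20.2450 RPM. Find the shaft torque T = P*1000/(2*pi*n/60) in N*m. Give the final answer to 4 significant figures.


omega = 2*pi*20.2450/60 = 2.12005 rad/s
T = 245.0560*1000 / 2.12005
T = 115600 N*m


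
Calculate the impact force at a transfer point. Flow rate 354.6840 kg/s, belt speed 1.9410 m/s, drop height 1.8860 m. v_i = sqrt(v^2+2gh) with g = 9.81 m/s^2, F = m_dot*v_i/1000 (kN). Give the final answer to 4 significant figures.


v_i = sqrt(1.9410^2 + 2*9.81*1.8860) = 6.3852 m/s
F = 354.6840 * 6.3852 / 1000
F = 2.265 kN


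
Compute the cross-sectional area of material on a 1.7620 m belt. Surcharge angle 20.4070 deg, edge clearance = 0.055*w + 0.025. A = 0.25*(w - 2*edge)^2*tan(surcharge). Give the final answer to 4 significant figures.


edge = 0.055*1.7620 + 0.025 = 0.12191 m
ew = 1.7620 - 2*0.12191 = 1.51818 m
A = 0.25 * 1.51818^2 * tan(20.4070 deg)
A = 0.2144 m^2


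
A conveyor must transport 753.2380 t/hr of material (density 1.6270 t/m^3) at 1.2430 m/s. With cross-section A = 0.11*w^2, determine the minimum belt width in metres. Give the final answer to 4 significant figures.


A_req = 753.2380 / (1.2430 * 1.6270 * 3600) = 0.10346 m^2
w = sqrt(0.10346 / 0.11)
w = 0.9698 m


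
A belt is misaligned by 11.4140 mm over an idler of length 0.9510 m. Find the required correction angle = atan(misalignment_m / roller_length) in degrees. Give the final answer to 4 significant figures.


misalign_m = 11.4140 / 1000 = 0.011414 m
angle = atan(0.011414 / 0.9510)
angle = 0.6876 deg


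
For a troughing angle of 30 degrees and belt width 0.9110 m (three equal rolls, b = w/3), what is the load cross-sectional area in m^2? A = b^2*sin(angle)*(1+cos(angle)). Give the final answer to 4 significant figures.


b = 0.9110/3 = 0.303667 m
A = 0.303667^2 * sin(30 deg) * (1 + cos(30 deg))
A = 0.08604 m^2


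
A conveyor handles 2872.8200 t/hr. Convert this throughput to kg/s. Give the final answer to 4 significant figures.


m_dot = 2872.8200 * 1000 / 3600
m_dot = 798.0 kg/s


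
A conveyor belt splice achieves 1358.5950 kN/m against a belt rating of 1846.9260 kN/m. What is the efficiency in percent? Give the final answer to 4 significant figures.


Eff = 1358.5950 / 1846.9260 * 100
Eff = 73.56 %


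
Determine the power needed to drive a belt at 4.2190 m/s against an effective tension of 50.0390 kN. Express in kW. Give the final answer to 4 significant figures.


P = Te * v = 50.0390 * 4.2190
P = 211.1 kW


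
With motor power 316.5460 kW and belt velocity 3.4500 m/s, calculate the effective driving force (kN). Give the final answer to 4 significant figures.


Te = P / v = 316.5460 / 3.4500
Te = 91.75 kN


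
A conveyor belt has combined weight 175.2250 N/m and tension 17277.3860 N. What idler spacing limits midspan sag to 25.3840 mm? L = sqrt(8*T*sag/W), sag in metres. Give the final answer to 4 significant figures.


sag = 25.3840/1000 = 0.025384 m
L = sqrt(8 * 17277.3860 * 0.025384 / 175.2250)
L = 4.475 m


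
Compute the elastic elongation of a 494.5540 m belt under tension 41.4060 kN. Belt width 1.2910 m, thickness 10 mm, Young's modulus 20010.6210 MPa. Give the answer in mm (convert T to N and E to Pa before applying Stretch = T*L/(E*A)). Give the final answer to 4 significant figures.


A = 1.2910 * 0.01 = 0.01291 m^2
Stretch = 41.4060*1000 * 494.5540 / (20010.6210e6 * 0.01291) * 1000
Stretch = 79.27 mm


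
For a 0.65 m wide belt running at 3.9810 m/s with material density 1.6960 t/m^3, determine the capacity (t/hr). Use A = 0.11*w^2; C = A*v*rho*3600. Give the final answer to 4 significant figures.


A = 0.11 * 0.65^2 = 0.046475 m^2
C = 0.046475 * 3.9810 * 1.6960 * 3600
C = 1130 t/hr


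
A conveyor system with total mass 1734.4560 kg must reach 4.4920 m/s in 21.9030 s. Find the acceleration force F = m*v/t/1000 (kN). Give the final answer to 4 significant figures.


F = 1734.4560 * 4.4920 / 21.9030 / 1000
F = 0.3557 kN


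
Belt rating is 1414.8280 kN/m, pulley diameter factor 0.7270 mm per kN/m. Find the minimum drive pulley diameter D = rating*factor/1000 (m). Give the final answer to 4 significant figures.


D = 1414.8280 * 0.7270 / 1000
D = 1.029 m


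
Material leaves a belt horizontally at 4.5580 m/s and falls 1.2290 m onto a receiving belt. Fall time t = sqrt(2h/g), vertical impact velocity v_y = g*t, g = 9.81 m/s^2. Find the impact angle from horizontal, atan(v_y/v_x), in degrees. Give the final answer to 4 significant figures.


t = sqrt(2*1.2290/9.81) = 0.50056 s
v_y = 9.81 * 0.50056 = 4.91049 m/s
angle = atan(4.91049 / 4.5580) = 47.13 deg


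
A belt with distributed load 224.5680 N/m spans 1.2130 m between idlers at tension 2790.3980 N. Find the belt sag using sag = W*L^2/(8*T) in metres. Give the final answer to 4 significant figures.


sag = 224.5680 * 1.2130^2 / (8 * 2790.3980)
sag = 0.01480 m


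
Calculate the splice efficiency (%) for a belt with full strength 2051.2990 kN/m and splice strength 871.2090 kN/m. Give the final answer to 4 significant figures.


Eff = 871.2090 / 2051.2990 * 100
Eff = 42.47 %


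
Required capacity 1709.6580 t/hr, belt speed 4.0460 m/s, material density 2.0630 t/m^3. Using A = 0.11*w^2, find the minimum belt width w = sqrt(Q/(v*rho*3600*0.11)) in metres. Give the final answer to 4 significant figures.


A_req = 1709.6580 / (4.0460 * 2.0630 * 3600) = 0.056896 m^2
w = sqrt(0.056896 / 0.11)
w = 0.7192 m


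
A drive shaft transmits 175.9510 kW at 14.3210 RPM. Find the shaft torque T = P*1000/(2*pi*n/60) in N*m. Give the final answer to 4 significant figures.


omega = 2*pi*14.3210/60 = 1.49969 rad/s
T = 175.9510*1000 / 1.49969
T = 117300 N*m


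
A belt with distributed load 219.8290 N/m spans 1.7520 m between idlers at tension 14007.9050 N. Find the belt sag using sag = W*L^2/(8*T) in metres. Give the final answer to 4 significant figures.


sag = 219.8290 * 1.7520^2 / (8 * 14007.9050)
sag = 0.006021 m


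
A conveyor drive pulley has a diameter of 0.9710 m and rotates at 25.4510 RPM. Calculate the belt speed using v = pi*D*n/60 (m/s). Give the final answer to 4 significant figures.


v = pi * 0.9710 * 25.4510 / 60
v = 1.294 m/s


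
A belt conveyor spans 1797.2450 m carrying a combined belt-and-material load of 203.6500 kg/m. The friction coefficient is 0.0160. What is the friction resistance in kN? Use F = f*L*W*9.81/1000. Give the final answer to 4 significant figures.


F = 0.0160 * 1797.2450 * 203.6500 * 9.81 / 1000
F = 57.45 kN


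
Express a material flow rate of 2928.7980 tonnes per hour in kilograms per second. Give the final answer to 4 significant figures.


m_dot = 2928.7980 * 1000 / 3600
m_dot = 813.6 kg/s


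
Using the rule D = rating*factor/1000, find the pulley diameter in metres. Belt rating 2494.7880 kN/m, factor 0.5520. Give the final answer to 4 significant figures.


D = 2494.7880 * 0.5520 / 1000
D = 1.377 m


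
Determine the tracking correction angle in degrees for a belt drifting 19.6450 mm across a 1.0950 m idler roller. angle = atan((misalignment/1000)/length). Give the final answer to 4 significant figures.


misalign_m = 19.6450 / 1000 = 0.019645 m
angle = atan(0.019645 / 1.0950)
angle = 1.028 deg


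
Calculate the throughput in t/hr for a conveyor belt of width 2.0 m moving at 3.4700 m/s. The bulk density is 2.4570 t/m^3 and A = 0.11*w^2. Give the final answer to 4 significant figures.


A = 0.11 * 2.0^2 = 0.44 m^2
C = 0.44 * 3.4700 * 2.4570 * 3600
C = 13500 t/hr


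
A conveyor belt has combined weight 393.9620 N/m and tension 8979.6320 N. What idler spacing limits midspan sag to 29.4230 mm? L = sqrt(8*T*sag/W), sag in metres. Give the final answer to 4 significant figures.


sag = 29.4230/1000 = 0.029423 m
L = sqrt(8 * 8979.6320 * 0.029423 / 393.9620)
L = 2.316 m


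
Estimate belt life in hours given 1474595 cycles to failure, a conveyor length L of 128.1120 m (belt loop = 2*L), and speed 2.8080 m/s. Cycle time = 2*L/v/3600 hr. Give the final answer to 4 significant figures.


cycle_time = 2 * 128.1120 / 2.8080 / 3600 = 0.0253466 hr
life = 1474595 * 0.0253466 = 37380 hours


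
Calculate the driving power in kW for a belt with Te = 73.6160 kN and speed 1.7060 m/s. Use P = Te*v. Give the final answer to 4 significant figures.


P = Te * v = 73.6160 * 1.7060
P = 125.6 kW


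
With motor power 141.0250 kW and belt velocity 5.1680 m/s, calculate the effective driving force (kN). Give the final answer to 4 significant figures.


Te = P / v = 141.0250 / 5.1680
Te = 27.29 kN


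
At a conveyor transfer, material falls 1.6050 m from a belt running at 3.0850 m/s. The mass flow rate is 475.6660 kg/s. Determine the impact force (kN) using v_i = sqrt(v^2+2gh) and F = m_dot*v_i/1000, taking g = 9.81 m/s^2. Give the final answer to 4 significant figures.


v_i = sqrt(3.0850^2 + 2*9.81*1.6050) = 6.4037 m/s
F = 475.6660 * 6.4037 / 1000
F = 3.046 kN


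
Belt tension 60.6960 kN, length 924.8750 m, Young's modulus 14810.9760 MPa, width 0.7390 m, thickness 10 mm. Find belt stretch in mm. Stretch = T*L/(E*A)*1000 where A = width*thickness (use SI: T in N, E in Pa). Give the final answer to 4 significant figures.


A = 0.7390 * 0.01 = 0.00739 m^2
Stretch = 60.6960*1000 * 924.8750 / (14810.9760e6 * 0.00739) * 1000
Stretch = 512.9 mm


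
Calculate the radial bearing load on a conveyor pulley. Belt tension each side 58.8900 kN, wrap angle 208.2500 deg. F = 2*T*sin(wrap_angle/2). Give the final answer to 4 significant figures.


F = 2 * 58.8900 * sin(208.2500/2 deg)
F = 114.2 kN


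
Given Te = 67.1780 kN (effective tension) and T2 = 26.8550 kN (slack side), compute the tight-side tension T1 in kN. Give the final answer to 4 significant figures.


T1 = Te + T2 = 67.1780 + 26.8550
T1 = 94.03 kN


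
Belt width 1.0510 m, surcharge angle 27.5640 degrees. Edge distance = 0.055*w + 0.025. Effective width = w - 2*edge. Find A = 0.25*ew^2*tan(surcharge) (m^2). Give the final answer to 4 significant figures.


edge = 0.055*1.0510 + 0.025 = 0.082805 m
ew = 1.0510 - 2*0.082805 = 0.88539 m
A = 0.25 * 0.88539^2 * tan(27.5640 deg)
A = 0.1023 m^2


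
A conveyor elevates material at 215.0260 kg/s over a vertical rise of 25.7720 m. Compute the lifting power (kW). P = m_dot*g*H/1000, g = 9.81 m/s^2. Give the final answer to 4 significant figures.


P = 215.0260 * 9.81 * 25.7720 / 1000
P = 54.36 kW


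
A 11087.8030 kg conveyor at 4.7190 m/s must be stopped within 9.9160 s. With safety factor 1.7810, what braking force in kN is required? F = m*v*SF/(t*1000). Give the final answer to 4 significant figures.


F = 11087.8030 * 4.7190 / 9.9160 * 1.7810 / 1000
F = 9.398 kN


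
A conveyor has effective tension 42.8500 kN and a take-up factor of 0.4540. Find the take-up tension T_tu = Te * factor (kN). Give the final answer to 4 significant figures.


T_tu = 42.8500 * 0.4540
T_tu = 19.45 kN


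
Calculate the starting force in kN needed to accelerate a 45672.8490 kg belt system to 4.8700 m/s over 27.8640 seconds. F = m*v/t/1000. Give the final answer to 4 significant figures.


F = 45672.8490 * 4.8700 / 27.8640 / 1000
F = 7.983 kN


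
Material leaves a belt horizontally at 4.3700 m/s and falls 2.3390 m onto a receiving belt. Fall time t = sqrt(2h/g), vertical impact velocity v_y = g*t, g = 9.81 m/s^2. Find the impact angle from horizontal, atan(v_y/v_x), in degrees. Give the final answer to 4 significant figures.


t = sqrt(2*2.3390/9.81) = 0.690551 s
v_y = 9.81 * 0.690551 = 6.77431 m/s
angle = atan(6.77431 / 4.3700) = 57.17 deg


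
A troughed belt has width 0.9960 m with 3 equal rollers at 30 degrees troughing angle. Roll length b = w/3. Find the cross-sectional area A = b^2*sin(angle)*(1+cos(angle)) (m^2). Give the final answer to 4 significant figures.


b = 0.9960/3 = 0.332 m
A = 0.332^2 * sin(30 deg) * (1 + cos(30 deg))
A = 0.1028 m^2


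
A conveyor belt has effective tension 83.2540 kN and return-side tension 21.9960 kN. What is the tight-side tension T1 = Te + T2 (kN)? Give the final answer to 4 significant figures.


T1 = Te + T2 = 83.2540 + 21.9960
T1 = 105.2 kN


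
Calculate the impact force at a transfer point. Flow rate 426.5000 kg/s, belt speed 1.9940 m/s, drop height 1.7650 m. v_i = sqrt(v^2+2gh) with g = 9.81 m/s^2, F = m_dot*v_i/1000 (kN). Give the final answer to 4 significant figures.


v_i = sqrt(1.9940^2 + 2*9.81*1.7650) = 6.21332 m/s
F = 426.5000 * 6.21332 / 1000
F = 2.650 kN


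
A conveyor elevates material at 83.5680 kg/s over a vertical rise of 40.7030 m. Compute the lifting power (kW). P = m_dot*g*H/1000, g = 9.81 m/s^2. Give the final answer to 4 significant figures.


P = 83.5680 * 9.81 * 40.7030 / 1000
P = 33.37 kW


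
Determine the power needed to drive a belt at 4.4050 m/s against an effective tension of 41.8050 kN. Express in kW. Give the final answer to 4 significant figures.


P = Te * v = 41.8050 * 4.4050
P = 184.2 kW


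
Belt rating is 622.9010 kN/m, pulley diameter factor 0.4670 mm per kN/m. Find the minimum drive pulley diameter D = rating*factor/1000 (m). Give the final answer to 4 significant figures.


D = 622.9010 * 0.4670 / 1000
D = 0.2909 m


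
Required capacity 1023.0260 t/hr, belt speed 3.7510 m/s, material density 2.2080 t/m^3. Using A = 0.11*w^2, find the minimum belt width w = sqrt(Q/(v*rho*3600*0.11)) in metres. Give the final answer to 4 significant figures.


A_req = 1023.0260 / (3.7510 * 2.2080 * 3600) = 0.0343114 m^2
w = sqrt(0.0343114 / 0.11)
w = 0.5585 m


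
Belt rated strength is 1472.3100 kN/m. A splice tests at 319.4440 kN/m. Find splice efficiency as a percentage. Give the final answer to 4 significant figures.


Eff = 319.4440 / 1472.3100 * 100
Eff = 21.70 %


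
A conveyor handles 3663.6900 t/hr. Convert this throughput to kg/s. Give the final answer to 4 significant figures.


m_dot = 3663.6900 * 1000 / 3600
m_dot = 1018 kg/s
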